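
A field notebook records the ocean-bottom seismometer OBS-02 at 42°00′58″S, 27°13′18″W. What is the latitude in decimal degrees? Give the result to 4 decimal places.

42° + 0′/60 + 58″/3600 = 42 + 0.00000 + 0.01611 = 42.0161°

42.0161°S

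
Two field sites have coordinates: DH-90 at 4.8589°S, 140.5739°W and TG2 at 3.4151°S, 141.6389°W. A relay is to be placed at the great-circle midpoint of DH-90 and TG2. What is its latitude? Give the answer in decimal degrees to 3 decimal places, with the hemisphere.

4.137°S

Bx = cos φ₂ cos Δλ = 0.998052,  By = cos φ₂ sin Δλ = -0.018554
φₘ = atan2(sin φ₁ + sin φ₂, √((cos φ₁ + Bx)² + By²)) = -4.13718°
λₘ = λ₁ + atan2(By, cos φ₁ + Bx) = -141.10689°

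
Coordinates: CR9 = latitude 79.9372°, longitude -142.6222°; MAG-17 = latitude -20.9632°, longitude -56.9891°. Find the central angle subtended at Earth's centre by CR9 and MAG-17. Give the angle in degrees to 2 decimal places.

109.87°

Δφ = -100.9004°,  Δλ = 85.6331°
a = sin²(Δφ/2) + cos φ₁ cos φ₂ sin²(Δλ/2) = 0.669920
c = 2·arcsin(√a) = 1.917544 rad = 109.8672°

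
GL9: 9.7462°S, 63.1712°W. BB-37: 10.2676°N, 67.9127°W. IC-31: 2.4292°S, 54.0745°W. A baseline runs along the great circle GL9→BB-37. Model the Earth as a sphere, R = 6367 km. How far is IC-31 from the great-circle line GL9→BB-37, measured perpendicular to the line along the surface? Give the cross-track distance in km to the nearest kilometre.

1170 km

δ₁₃ = central angle GL9→IC-31 = 0.202970 rad  (haversine)
θ₁₃ = bearing GL9→IC-31 = 51.592°,  θ₁₂ = bearing GL9→BB-37 = 346.610°
dₓₜ = R·arcsin(sin δ₁₃ · sin(θ₁₃ − θ₁₂)) = 6367·arcsin(0.20158·sin(-295.018°)) = 1169.603 km
|dₓₜ| = 1169.603 km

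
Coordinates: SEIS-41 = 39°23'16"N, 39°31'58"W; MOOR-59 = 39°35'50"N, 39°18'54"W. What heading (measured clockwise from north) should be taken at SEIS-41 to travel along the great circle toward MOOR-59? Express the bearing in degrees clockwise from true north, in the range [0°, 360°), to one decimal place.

38.7°

SEIS-41: φ = +39.38778°, λ = -39.53278°
MOOR-59: φ = +39.59722°, λ = -39.31500°
Δλ = 0.2178°
y = sin Δλ · cos φ₂ = 0.002929
x = cos φ₁ sin φ₂ − sin φ₁ cos φ₂ cos Δλ = 0.003659
θ = atan2(y, x) = 38.6748° → 38.6748° (mod 360°)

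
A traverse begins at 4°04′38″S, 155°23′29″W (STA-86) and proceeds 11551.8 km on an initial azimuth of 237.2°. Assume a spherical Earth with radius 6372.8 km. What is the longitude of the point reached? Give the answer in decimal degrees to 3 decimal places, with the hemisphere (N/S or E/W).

95.904°E

STA-86: φ = -4.07722°, λ = -155.39139°
δ = d/R = 11551.8/6372.8 = 1.812673 rad
φ₂ = arcsin(sin φ₁ cos δ + cos φ₁ sin δ cos θ)
   = arcsin(-0.07110·-0.23952 + 0.99747·0.97089·-0.54171) = -30.50262°
λ₂ = λ₁ + atan2(sin θ sin δ cos φ₁, cos δ − sin φ₁ sin φ₂) = 95.90361°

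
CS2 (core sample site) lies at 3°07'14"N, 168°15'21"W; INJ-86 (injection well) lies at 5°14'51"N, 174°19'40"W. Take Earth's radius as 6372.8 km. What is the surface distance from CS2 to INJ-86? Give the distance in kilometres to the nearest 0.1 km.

713.9 km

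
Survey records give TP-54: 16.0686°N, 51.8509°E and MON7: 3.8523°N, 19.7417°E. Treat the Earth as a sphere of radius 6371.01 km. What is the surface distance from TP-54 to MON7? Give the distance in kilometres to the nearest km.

3762 km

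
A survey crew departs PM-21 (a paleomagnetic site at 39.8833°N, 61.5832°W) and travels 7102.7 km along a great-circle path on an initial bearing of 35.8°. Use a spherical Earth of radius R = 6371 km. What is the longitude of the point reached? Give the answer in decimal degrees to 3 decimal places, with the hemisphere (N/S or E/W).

42.224°E

δ = d/R = 7102.7/6371 = 1.114849 rad
φ₂ = arcsin(sin φ₁ cos δ + cos φ₁ sin δ cos θ)
   = arcsin(0.64123·0.44031 + 0.76735·0.89784·0.81106) = 57.25996°
λ₂ = λ₁ + atan2(sin θ sin δ cos φ₁, cos δ − sin φ₁ sin φ₂) = 42.22393°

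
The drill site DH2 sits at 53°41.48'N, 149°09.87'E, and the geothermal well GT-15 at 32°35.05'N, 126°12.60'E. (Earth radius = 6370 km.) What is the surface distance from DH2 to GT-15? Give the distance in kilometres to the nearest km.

2968 km

DH2: φ = +53.69133°, λ = +149.16450°
GT-15: φ = +32.58417°, λ = +126.21000°
Δφ = -21.1072°,  Δλ = -22.9545°
a = sin²(Δφ/2) + cos φ₁ cos φ₂ sin²(Δλ/2) = 0.053300
c = 2·arcsin(√a) = 0.465938 rad = 26.6963°
d = R·c = 6370 × 0.465938 = 2968.0 km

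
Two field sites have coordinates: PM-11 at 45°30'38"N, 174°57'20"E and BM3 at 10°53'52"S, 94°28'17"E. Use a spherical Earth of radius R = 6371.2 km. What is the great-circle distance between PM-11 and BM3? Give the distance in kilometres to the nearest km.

10142 km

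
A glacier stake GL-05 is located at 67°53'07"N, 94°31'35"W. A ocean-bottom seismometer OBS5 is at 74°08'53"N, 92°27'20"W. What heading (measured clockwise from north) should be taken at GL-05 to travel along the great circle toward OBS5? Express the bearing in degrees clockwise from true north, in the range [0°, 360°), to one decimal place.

5.2°

GL-05: φ = +67.88528°, λ = -94.52639°
OBS5: φ = +74.14806°, λ = -92.45556°
Δλ = 2.0708°
y = sin Δλ · cos φ₂ = 0.009870
x = cos φ₁ sin φ₂ − sin φ₁ cos φ₂ cos Δλ = 0.109254
θ = atan2(y, x) = 5.1623° → 5.1623° (mod 360°)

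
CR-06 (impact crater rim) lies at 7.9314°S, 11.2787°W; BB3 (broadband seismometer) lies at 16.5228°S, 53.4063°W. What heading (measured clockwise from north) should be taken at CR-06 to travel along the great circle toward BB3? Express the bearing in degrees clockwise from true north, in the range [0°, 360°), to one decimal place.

Δλ = -42.1276°
y = sin Δλ · cos φ₂ = -0.643085
x = cos φ₁ sin φ₂ − sin φ₁ cos φ₂ cos Δλ = -0.183564
θ = atan2(y, x) = -105.9310° → 254.0690° (mod 360°)

254.1°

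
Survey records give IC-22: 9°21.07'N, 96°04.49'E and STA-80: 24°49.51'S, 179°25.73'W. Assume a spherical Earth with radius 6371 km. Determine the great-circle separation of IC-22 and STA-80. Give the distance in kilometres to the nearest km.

IC-22: φ = +9.35117°, λ = +96.07483°
STA-80: φ = -24.82517°, λ = -179.42883°
Δφ = -34.1763°,  Δλ = 84.4963°
a = sin²(Δφ/2) + cos φ₁ cos φ₂ sin²(Δλ/2) = 0.491165
c = 2·arcsin(√a) = 1.553125 rad = 88.9875°
d = R·c = 6371 × 1.553125 = 9895.0 km

9895 km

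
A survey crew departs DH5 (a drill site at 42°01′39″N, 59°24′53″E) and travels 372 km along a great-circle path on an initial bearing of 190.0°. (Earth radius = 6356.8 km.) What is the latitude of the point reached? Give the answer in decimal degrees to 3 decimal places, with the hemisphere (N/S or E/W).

38.723°N

DH5: φ = +42.02750°, λ = +59.41472°
δ = d/R = 372/6356.8 = 0.058520 rad
φ₂ = arcsin(sin φ₁ cos δ + cos φ₁ sin δ cos θ)
   = arcsin(0.66949·0.99829 + 0.74282·0.05849·-0.98481) = 38.72301°
λ₂ = λ₁ + atan2(sin θ sin δ cos φ₁, cos δ − sin φ₁ sin φ₂) = 58.66885°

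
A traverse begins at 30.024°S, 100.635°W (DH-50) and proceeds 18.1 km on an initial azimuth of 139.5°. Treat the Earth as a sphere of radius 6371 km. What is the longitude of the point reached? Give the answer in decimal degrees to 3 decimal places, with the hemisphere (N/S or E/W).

δ = d/R = 18.1/6371 = 0.002841 rad
φ₂ = arcsin(sin φ₁ cos δ + cos φ₁ sin δ cos θ)
   = arcsin(-0.50036·1.00000 + 0.86582·0.00284·-0.76041) = -30.14772°
λ₂ = λ₁ + atan2(sin θ sin δ cos φ₁, cos δ − sin φ₁ sin φ₂) = -100.51275°

100.513°W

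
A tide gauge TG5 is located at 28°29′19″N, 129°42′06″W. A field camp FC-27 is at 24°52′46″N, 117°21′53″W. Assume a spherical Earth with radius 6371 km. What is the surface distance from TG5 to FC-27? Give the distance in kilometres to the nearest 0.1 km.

1288.9 km

TG5: φ = +28.48861°, λ = -129.70167°
FC-27: φ = +24.87944°, λ = -117.36472°
Δφ = -3.6092°,  Δλ = 12.3369°
a = sin²(Δφ/2) + cos φ₁ cos φ₂ sin²(Δλ/2) = 0.010198
c = 2·arcsin(√a) = 0.202313 rad = 11.5917°
d = R·c = 6371 × 0.202313 = 1288.9 km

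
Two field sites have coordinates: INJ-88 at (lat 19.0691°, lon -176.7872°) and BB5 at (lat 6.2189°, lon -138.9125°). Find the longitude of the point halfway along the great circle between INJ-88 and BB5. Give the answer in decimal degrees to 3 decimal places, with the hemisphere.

157.353°W

Bx = cos φ₂ cos Δλ = 0.784710,  By = cos φ₂ sin Δλ = 0.610324
φₘ = atan2(sin φ₁ + sin φ₂, √((cos φ₁ + Bx)² + By²)) = 13.34184°
λₘ = λ₁ + atan2(By, cos φ₁ + Bx) = -157.35324°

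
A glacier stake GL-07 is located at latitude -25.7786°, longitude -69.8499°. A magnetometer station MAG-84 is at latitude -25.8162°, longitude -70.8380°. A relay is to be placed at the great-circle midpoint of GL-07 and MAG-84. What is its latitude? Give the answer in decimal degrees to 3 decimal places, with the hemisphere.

25.798°S

Bx = cos φ₂ cos Δλ = 0.900062,  By = cos φ₂ sin Δλ = -0.015524
φₘ = atan2(sin φ₁ + sin φ₂, √((cos φ₁ + Bx)² + By²)) = -25.79823°
λₘ = λ₁ + atan2(By, cos φ₁ + Bx) = -70.34387°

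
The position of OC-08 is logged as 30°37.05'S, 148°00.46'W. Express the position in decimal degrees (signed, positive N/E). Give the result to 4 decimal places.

lat: 30.6175° S → -30.6175°
lon: 148.0077° W → -148.0077°

-30.6175°, -148.0077°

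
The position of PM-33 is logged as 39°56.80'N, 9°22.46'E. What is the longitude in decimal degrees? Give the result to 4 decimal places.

9° + 22.46′/60 = 9 + 0.37433 = 9.3743°

9.3743°E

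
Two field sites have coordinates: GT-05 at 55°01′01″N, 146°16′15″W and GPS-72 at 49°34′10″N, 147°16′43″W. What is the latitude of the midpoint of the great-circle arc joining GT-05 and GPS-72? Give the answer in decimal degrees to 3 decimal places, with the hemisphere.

GT-05: φ = +55.01694°, λ = -146.27083°
GPS-72: φ = +49.56944°, λ = -147.27861°
Bx = cos φ₂ cos Δλ = 0.648426,  By = cos φ₂ sin Δλ = -0.011406
φₘ = atan2(sin φ₁ + sin φ₂, √((cos φ₁ + Bx)² + By²)) = 52.29426°
λₘ = λ₁ + atan2(By, cos φ₁ + Bx) = -146.80573°

52.294°N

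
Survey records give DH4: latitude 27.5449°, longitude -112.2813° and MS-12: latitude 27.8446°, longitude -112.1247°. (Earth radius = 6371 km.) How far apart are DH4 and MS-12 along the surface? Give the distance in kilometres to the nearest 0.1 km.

36.7 km

Δφ = 0.2997°,  Δλ = 0.1566°
a = sin²(Δφ/2) + cos φ₁ cos φ₂ sin²(Δλ/2) = 0.000008
c = 2·arcsin(√a) = 0.005763 rad = 0.3302°
d = R·c = 6371 × 0.005763 = 36.7 km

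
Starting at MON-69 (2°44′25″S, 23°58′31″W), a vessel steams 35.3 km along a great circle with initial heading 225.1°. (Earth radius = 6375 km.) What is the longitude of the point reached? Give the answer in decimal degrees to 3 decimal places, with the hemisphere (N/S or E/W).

24.200°W

MON-69: φ = -2.74028°, λ = -23.97528°
δ = d/R = 35.3/6375 = 0.005537 rad
φ₂ = arcsin(sin φ₁ cos δ + cos φ₁ sin δ cos θ)
   = arcsin(-0.04781·0.99998 + 0.99886·0.00554·-0.70587) = -2.96420°
λ₂ = λ₁ + atan2(sin θ sin δ cos φ₁, cos δ − sin φ₁ sin φ₂) = -24.20031°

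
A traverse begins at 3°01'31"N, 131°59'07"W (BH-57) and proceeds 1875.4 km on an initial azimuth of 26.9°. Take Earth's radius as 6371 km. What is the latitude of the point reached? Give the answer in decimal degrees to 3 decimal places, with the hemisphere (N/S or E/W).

17.992°N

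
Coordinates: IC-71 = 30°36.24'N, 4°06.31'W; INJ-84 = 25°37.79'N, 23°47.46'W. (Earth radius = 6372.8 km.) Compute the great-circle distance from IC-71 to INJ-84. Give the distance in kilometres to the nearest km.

IC-71: φ = +30.60400°, λ = -4.10517°
INJ-84: φ = +25.62983°, λ = -23.79100°
Δφ = -4.9742°,  Δλ = -19.6858°
a = sin²(Δφ/2) + cos φ₁ cos φ₂ sin²(Δλ/2) = 0.024561
c = 2·arcsin(√a) = 0.314735 rad = 18.0330°
d = R·c = 6372.8 × 0.314735 = 2005.7 km

2006 km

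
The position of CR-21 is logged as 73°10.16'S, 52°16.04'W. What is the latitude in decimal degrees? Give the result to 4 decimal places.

73.1693°S

73° + 10.16′/60 = 73 + 0.16933 = 73.1693°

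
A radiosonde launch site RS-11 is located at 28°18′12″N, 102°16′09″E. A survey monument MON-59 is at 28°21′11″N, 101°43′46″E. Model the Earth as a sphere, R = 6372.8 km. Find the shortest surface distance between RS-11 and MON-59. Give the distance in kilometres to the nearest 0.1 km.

53.1 km

RS-11: φ = +28.30333°, λ = +102.26917°
MON-59: φ = +28.35306°, λ = +101.72944°
Δφ = 0.0497°,  Δλ = -0.5397°
a = sin²(Δφ/2) + cos φ₁ cos φ₂ sin²(Δλ/2) = 0.000017
c = 2·arcsin(√a) = 0.008337 rad = 0.4777°
d = R·c = 6372.8 × 0.008337 = 53.1 km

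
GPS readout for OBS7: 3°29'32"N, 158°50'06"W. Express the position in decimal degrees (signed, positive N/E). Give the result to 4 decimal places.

+3.4922°, -158.8350°

lat: 3.4922° N → +3.4922°
lon: 158.8350° W → -158.8350°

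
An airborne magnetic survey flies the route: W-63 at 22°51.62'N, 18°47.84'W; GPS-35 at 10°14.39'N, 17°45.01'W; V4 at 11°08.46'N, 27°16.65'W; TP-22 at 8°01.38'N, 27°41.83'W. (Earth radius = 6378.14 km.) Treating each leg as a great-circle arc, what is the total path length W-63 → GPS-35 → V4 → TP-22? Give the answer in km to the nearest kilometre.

2806 km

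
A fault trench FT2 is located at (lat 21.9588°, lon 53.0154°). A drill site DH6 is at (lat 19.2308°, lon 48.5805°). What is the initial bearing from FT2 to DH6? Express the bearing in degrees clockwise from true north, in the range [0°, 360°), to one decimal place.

237.5°

Δλ = -4.4349°
y = sin Δλ · cos φ₂ = -0.073011
x = cos φ₁ sin φ₂ − sin φ₁ cos φ₂ cos Δλ = -0.046537
θ = atan2(y, x) = -122.5134° → 237.4866° (mod 360°)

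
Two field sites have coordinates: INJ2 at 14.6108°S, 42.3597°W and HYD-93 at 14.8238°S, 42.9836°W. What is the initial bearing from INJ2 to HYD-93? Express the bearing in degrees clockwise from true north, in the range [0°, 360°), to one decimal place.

250.5°

Δλ = -0.6239°
y = sin Δλ · cos φ₂ = -0.010526
x = cos φ₁ sin φ₂ − sin φ₁ cos φ₂ cos Δλ = -0.003732
θ = atan2(y, x) = -109.5212° → 250.4788° (mod 360°)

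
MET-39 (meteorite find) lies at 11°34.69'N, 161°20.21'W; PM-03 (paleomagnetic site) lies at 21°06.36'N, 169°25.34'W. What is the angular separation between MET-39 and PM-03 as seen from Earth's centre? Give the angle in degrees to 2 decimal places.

12.28°

MET-39: φ = +11.57817°, λ = -161.33683°
PM-03: φ = +21.10600°, λ = -169.42233°
Δφ = 9.5278°,  Δλ = -8.0855°
a = sin²(Δφ/2) + cos φ₁ cos φ₂ sin²(Δλ/2) = 0.011440
c = 2·arcsin(√a) = 0.214325 rad = 12.2799°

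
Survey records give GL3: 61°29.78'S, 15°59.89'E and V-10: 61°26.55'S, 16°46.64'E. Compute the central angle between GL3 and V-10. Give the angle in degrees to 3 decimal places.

GL3: φ = -61.49633°, λ = +15.99817°
V-10: φ = -61.44250°, λ = +16.77733°
Δφ = 0.0538°,  Δλ = 0.7792°
a = sin²(Δφ/2) + cos φ₁ cos φ₂ sin²(Δλ/2) = 0.000011
c = 2·arcsin(√a) = 0.006563 rad = 0.3760°

0.376°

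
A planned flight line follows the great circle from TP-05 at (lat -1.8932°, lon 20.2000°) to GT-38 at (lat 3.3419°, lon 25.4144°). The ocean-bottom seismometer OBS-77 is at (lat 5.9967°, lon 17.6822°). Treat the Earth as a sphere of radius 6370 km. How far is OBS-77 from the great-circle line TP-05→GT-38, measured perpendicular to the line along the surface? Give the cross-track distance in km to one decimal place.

δ₁₃ = central angle TP-05→OBS-77 = 0.144527 rad  (haversine)
θ₁₃ = bearing TP-05→OBS-77 = 342.341°,  θ₁₂ = bearing TP-05→GT-38 = 44.881°
dₓₜ = R·arcsin(sin δ₁₃ · sin(θ₁₃ − θ₁₂)) = 6370·arcsin(0.14402·sin(297.460°)) = -816.302 km
|dₓₜ| = 816.302 km

816.3 km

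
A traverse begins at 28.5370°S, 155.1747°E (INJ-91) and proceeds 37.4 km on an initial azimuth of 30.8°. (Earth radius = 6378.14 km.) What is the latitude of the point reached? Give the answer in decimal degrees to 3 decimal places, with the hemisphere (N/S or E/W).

δ = d/R = 37.4/6378.14 = 0.005864 rad
φ₂ = arcsin(sin φ₁ cos δ + cos φ₁ sin δ cos θ)
   = arcsin(-0.47773·0.99998 + 0.87851·0.00586·0.85896) = -28.24828°
λ₂ = λ₁ + atan2(sin θ sin δ cos φ₁, cos δ − sin φ₁ sin φ₂) = 155.36999°

28.248°S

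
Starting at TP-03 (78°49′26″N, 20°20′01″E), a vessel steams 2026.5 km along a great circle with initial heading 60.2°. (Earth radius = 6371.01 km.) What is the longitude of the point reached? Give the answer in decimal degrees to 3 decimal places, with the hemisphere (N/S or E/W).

103.687°E

TP-03: φ = +78.82389°, λ = +20.33361°
δ = d/R = 2026.5/6371.01 = 0.318081 rad
φ₂ = arcsin(sin φ₁ cos δ + cos φ₁ sin δ cos θ)
   = arcsin(0.98104·0.94984 + 0.19383·0.31274·0.49697) = 74.14371°
λ₂ = λ₁ + atan2(sin θ sin δ cos φ₁, cos δ − sin φ₁ sin φ₂) = 103.68712°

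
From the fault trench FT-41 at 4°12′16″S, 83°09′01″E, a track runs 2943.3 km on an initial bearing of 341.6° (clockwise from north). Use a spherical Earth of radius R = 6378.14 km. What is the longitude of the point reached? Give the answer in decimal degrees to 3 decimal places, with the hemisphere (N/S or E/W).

74.501°E

FT-41: φ = -4.20444°, λ = +83.15028°
δ = d/R = 2943.3/6378.14 = 0.461467 rad
φ₂ = arcsin(sin φ₁ cos δ + cos φ₁ sin δ cos θ)
   = arcsin(-0.07332·0.89540 + 0.99731·0.44526·0.94888) = 20.83725°
λ₂ = λ₁ + atan2(sin θ sin δ cos φ₁, cos δ − sin φ₁ sin φ₂) = 74.50119°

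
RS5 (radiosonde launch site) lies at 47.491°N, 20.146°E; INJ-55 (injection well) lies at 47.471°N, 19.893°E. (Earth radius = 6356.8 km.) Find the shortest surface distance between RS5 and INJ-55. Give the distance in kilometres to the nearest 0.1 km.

19.1 km

Δφ = -0.0200°,  Δλ = -0.2530°
a = sin²(Δφ/2) + cos φ₁ cos φ₂ sin²(Δλ/2) = 0.000002
c = 2·arcsin(√a) = 0.003005 rad = 0.1722°
d = R·c = 6356.8 × 0.003005 = 19.1 km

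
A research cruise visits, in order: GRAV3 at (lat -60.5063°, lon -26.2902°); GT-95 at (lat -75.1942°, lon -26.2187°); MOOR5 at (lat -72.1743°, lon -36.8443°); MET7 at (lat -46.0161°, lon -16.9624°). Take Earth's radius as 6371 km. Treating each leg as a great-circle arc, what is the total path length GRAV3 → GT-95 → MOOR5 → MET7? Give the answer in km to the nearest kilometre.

GRAV3→GT-95: c = 0.256353 rad, d = 1633.22 km
GT-95→MOOR5: c = 0.073910 rad, d = 470.88 km
MOOR5→MET7: c = 0.484498 rad, d = 3086.73 km
Total = 1633.22 + 470.88 + 3086.73 = 5190.83 km

5191 km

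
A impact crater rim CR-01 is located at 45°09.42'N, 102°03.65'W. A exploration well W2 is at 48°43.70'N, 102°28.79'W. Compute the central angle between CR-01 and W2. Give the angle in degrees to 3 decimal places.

3.583°

CR-01: φ = +45.15700°, λ = -102.06083°
W2: φ = +48.72833°, λ = -102.47983°
Δφ = 3.5713°,  Δλ = -0.4190°
a = sin²(Δφ/2) + cos φ₁ cos φ₂ sin²(Δλ/2) = 0.000977
c = 2·arcsin(√a) = 0.062531 rad = 3.5828°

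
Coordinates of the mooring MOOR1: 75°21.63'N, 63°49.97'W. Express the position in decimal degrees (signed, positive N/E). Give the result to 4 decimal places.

+75.3605°, -63.8328°

lat: 75.3605° N → +75.3605°
lon: 63.8328° W → -63.8328°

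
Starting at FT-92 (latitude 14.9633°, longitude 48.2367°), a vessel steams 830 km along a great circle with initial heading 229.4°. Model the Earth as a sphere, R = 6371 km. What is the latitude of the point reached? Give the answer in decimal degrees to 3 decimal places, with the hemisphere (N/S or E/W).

δ = d/R = 830/6371 = 0.130278 rad
φ₂ = arcsin(sin φ₁ cos δ + cos φ₁ sin δ cos θ)
   = arcsin(0.25820·0.99153 + 0.96609·0.12991·-0.65077) = 10.04008°
λ₂ = λ₁ + atan2(sin θ sin δ cos φ₁, cos δ − sin φ₁ sin φ₂) = 42.48770°

10.040°N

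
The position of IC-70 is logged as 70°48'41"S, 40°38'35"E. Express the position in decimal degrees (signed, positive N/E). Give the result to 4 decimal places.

-70.8114°, +40.6431°

lat: 70.8114° S → -70.8114°
lon: 40.6431° E → +40.6431°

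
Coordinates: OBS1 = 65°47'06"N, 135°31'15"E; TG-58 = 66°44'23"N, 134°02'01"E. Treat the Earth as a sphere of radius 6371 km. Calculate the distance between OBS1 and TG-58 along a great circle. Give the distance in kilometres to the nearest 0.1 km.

125.3 km

OBS1: φ = +65.78500°, λ = +135.52083°
TG-58: φ = +66.73972°, λ = +134.03361°
Δφ = 0.9547°,  Δλ = -1.4872°
a = sin²(Δφ/2) + cos φ₁ cos φ₂ sin²(Δλ/2) = 0.000097
c = 2·arcsin(√a) = 0.019667 rad = 1.1268°
d = R·c = 6371 × 0.019667 = 125.3 km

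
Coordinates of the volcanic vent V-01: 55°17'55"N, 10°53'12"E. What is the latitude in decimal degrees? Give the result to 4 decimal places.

55.2986°N

55° + 17′/60 + 55″/3600 = 55 + 0.28333 + 0.01528 = 55.2986°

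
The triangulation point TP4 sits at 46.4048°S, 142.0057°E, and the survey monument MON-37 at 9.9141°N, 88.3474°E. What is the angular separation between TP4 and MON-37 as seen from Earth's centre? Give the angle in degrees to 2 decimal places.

73.87°

Δφ = 56.3189°,  Δλ = -53.6583°
a = sin²(Δφ/2) + cos φ₁ cos φ₂ sin²(Δλ/2) = 0.361081
c = 2·arcsin(√a) = 1.289253 rad = 73.8688°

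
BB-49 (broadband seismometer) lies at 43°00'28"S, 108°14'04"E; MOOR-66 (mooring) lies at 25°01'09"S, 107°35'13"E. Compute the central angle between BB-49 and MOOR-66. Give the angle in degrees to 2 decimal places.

18.00°

BB-49: φ = -43.00778°, λ = +108.23444°
MOOR-66: φ = -25.01917°, λ = +107.58694°
Δφ = 17.9886°,  Δλ = -0.6475°
a = sin²(Δφ/2) + cos φ₁ cos φ₂ sin²(Δλ/2) = 0.024462
c = 2·arcsin(√a) = 0.314097 rad = 17.9965°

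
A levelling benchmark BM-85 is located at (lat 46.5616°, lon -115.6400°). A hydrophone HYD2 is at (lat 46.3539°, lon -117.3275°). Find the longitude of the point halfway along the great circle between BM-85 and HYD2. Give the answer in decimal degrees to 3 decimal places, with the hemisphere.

Bx = cos φ₂ cos Δλ = 0.689903,  By = cos φ₂ sin Δλ = -0.020325
φₘ = atan2(sin φ₁ + sin φ₂, √((cos φ₁ + Bx)² + By²)) = 46.46085°
λₘ = λ₁ + atan2(By, cos φ₁ + Bx) = -116.48536°

116.485°W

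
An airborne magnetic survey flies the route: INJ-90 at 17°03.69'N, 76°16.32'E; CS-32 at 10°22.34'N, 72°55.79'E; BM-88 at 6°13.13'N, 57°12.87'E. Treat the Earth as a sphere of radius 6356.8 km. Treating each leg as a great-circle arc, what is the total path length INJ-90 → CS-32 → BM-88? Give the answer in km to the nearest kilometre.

2610 km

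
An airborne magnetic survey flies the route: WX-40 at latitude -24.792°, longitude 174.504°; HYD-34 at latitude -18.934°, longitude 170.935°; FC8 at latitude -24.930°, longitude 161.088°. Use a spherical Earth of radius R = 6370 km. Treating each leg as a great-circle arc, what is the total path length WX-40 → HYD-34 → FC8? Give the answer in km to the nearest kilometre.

1962 km

WX-40→HYD-34: c = 0.117435 rad, d = 748.06 km
HYD-34→FC8: c = 0.190590 rad, d = 1214.06 km
Total = 748.06 + 1214.06 = 1962.12 km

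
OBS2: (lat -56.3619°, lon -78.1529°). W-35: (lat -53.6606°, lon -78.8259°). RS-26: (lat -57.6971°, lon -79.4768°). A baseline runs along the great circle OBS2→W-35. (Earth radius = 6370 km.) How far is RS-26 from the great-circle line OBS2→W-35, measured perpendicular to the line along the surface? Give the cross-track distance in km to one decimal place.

99.6 km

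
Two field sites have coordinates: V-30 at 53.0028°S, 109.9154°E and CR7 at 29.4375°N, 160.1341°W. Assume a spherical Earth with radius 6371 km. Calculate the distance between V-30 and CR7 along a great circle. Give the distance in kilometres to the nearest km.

12574 km

Δφ = 82.4403°,  Δλ = 89.9505°
a = sin²(Δφ/2) + cos φ₁ cos φ₂ sin²(Δλ/2) = 0.696035
c = 2·arcsin(√a) = 1.973677 rad = 113.0834°
d = R·c = 6371 × 1.973677 = 12574.3 km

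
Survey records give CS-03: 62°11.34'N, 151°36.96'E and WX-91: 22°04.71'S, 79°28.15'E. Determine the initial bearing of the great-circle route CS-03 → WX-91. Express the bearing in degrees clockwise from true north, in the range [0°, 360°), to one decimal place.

CS-03: φ = +62.18900°, λ = +151.61600°
WX-91: φ = -22.07850°, λ = +79.46917°
Δλ = -72.1468°
y = sin Δλ · cos φ₂ = -0.882046
x = cos φ₁ sin φ₂ − sin φ₁ cos φ₂ cos Δλ = -0.426649
θ = atan2(y, x) = -115.8132° → 244.1868° (mod 360°)

244.2°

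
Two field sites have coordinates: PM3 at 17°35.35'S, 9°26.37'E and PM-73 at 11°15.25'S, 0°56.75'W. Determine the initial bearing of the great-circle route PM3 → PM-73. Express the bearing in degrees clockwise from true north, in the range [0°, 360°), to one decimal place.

300.8°

PM3: φ = -17.58917°, λ = +9.43950°
PM-73: φ = -11.25417°, λ = -0.94583°
Δλ = -10.3853°
y = sin Δλ · cos φ₂ = -0.176801
x = cos φ₁ sin φ₂ − sin φ₁ cos φ₂ cos Δλ = 0.105486
θ = atan2(y, x) = -59.1781° → 300.8219° (mod 360°)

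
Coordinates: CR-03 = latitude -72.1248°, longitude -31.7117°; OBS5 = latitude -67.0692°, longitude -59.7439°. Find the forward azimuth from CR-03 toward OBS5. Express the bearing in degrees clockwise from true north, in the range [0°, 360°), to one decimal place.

283.7°

Δλ = -28.0322°
y = sin Δλ · cos φ₂ = -0.183108
x = cos φ₁ sin φ₂ − sin φ₁ cos φ₂ cos Δλ = 0.044620
θ = atan2(y, x) = -76.3050° → 283.6950° (mod 360°)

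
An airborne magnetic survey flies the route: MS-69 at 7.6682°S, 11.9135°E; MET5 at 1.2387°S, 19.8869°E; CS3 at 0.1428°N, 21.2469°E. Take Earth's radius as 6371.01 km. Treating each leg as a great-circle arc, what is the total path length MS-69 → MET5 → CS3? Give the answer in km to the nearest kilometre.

1352 km

MS-69→MET5: c = 0.178384 rad, d = 1136.49 km
MET5→CS3: c = 0.033834 rad, d = 215.55 km
Total = 1136.49 + 215.55 = 1352.04 km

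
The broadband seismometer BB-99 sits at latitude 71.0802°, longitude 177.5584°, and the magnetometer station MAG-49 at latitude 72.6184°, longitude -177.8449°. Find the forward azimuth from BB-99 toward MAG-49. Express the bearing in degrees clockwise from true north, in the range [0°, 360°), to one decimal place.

40.8°

Δλ = 4.5967°
y = sin Δλ · cos φ₂ = 0.023941
x = cos φ₁ sin φ₂ − sin φ₁ cos φ₂ cos Δλ = 0.027752
θ = atan2(y, x) = 40.7832° → 40.7832° (mod 360°)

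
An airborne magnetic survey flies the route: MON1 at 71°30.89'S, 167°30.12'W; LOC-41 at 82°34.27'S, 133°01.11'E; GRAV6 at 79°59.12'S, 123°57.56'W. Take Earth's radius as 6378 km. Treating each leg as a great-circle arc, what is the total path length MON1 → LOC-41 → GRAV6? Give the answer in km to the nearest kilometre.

MON1: φ = -71.51483°, λ = -167.50200°
LOC-41: φ = -82.57117°, λ = +133.01850°
GRAV6: φ = -79.98533°, λ = -123.95933°
MON1→LOC-41: c = 0.279245 rad, d = 1781.03 km
LOC-41→GRAV6: c = 0.239608 rad, d = 1528.22 km
Total = 1781.03 + 1528.22 = 3309.25 km

3309 km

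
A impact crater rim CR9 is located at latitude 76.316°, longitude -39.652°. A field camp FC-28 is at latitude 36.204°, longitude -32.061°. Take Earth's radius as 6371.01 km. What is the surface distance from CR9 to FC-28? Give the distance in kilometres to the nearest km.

Δφ = -40.1120°,  Δλ = 7.5910°
a = sin²(Δφ/2) + cos φ₁ cos φ₂ sin²(Δλ/2) = 0.118443
c = 2·arcsin(√a) = 0.702679 rad = 40.2605°
d = R·c = 6371.01 × 0.702679 = 4476.8 km

4477 km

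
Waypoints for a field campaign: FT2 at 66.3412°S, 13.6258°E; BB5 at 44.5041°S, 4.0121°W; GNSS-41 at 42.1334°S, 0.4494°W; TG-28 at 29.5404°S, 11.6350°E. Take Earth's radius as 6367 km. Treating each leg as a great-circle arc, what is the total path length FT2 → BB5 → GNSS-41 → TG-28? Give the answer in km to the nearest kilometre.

4807 km

FT2→BB5: c = 0.415806 rad, d = 2647.44 km
BB5→GNSS-41: c = 0.061296 rad, d = 390.27 km
GNSS-41→TG-28: c = 0.277854 rad, d = 1769.10 km
Total = 2647.44 + 390.27 + 1769.10 = 4806.81 km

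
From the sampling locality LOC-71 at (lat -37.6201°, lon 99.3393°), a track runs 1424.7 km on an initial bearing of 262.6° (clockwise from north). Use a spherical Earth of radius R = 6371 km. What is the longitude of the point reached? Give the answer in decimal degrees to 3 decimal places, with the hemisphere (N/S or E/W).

δ = d/R = 1424.7/6371 = 0.223623 rad
φ₂ = arcsin(sin φ₁ cos δ + cos φ₁ sin δ cos θ)
   = arcsin(-0.61042·0.97510 + 0.79208·0.22176·-0.12880) = -38.15910°
λ₂ = λ₁ + atan2(sin θ sin δ cos φ₁, cos δ − sin φ₁ sin φ₂) = 83.09784°

83.098°E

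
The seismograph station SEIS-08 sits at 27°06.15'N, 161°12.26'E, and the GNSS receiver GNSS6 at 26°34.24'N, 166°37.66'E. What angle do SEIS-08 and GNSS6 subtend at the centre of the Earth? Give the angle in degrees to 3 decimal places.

4.868°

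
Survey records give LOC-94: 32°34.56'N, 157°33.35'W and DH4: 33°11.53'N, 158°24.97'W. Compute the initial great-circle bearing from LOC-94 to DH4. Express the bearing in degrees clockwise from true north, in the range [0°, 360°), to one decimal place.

310.7°

LOC-94: φ = +32.57600°, λ = -157.55583°
DH4: φ = +33.19217°, λ = -158.41617°
Δλ = -0.8603°
y = sin Δλ · cos φ₂ = -0.012565
x = cos φ₁ sin φ₂ − sin φ₁ cos φ₂ cos Δλ = 0.010805
θ = atan2(y, x) = -49.3080° → 310.6920° (mod 360°)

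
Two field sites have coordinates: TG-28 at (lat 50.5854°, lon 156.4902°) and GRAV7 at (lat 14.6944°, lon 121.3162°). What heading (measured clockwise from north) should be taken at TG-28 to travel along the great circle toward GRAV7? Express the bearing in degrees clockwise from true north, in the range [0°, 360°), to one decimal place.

231.1°

Δλ = -35.1740°
y = sin Δλ · cos φ₂ = -0.557220
x = cos φ₁ sin φ₂ − sin φ₁ cos φ₂ cos Δλ = -0.449792
θ = atan2(y, x) = -128.9107° → 231.0893° (mod 360°)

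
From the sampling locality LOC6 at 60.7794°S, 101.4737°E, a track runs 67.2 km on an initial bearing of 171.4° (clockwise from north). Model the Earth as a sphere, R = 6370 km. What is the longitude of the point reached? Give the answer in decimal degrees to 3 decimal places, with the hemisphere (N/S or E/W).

101.662°E

δ = d/R = 67.2/6370 = 0.010549 rad
φ₂ = arcsin(sin φ₁ cos δ + cos φ₁ sin δ cos θ)
   = arcsin(-0.87275·0.99994 + 0.48817·0.01055·-0.98876) = -61.37691°
λ₂ = λ₁ + atan2(sin θ sin δ cos φ₁, cos δ − sin φ₁ sin φ₂) = 101.66237°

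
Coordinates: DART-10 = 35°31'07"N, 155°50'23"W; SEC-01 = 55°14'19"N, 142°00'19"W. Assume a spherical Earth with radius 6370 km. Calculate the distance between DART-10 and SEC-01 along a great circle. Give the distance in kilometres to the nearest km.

DART-10: φ = +35.51861°, λ = -155.83972°
SEC-01: φ = +55.23861°, λ = -142.00528°
Δφ = 19.7200°,  Δλ = 13.8344°
a = sin²(Δφ/2) + cos φ₁ cos φ₂ sin²(Δλ/2) = 0.036055
c = 2·arcsin(√a) = 0.382082 rad = 21.8917°
d = R·c = 6370 × 0.382082 = 2433.9 km

2434 km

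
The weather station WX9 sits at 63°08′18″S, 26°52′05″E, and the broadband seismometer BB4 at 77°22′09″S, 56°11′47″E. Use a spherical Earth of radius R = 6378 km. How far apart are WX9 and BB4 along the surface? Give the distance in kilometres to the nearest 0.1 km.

WX9: φ = -63.13833°, λ = +26.86806°
BB4: φ = -77.36917°, λ = +56.19639°
Δφ = -14.2308°,  Δλ = 29.3283°
a = sin²(Δφ/2) + cos φ₁ cos φ₂ sin²(Δλ/2) = 0.021675
c = 2·arcsin(√a) = 0.295525 rad = 16.9323°
d = R·c = 6378 × 0.295525 = 1884.9 km

1884.9 km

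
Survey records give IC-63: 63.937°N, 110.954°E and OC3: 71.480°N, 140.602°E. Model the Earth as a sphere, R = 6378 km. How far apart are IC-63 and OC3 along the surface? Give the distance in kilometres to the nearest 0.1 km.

1483.4 km

Δφ = 7.5430°,  Δλ = 29.6480°
a = sin²(Δφ/2) + cos φ₁ cos φ₂ sin²(Δλ/2) = 0.013462
c = 2·arcsin(√a) = 0.232575 rad = 13.3256°
d = R·c = 6378 × 0.232575 = 1483.4 km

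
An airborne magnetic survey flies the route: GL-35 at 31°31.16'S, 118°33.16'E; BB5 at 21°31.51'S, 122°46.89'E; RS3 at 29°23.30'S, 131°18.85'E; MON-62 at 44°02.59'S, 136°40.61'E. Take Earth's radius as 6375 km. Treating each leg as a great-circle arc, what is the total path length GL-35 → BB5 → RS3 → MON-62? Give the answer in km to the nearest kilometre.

4111 km

GL-35: φ = -31.51933°, λ = +118.55267°
BB5: φ = -21.52517°, λ = +122.78150°
RS3: φ = -29.38833°, λ = +131.31417°
MON-62: φ = -44.04317°, λ = +136.67683°
GL-35→BB5: c = 0.186461 rad, d = 1188.69 km
BB5→RS3: c = 0.191992 rad, d = 1223.95 km
RS3→MON-62: c = 0.266395 rad, d = 1698.27 km
Total = 1188.69 + 1223.95 + 1698.27 = 4110.91 km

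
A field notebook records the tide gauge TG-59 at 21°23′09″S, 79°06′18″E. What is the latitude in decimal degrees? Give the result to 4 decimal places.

21.3858°S

21° + 23′/60 + 9″/3600 = 21 + 0.38333 + 0.00250 = 21.3858°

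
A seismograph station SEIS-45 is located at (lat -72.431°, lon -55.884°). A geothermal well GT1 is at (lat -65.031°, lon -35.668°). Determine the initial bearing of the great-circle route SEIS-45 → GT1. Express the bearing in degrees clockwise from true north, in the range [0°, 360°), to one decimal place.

Δλ = 20.2160°
y = sin Δλ · cos φ₂ = 0.145871
x = cos φ₁ sin φ₂ − sin φ₁ cos φ₂ cos Δλ = 0.104004
θ = atan2(y, x) = 54.5116° → 54.5116° (mod 360°)

54.5°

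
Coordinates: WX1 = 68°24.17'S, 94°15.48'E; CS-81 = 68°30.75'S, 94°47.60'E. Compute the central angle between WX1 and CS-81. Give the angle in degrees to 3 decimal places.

WX1: φ = -68.40283°, λ = +94.25800°
CS-81: φ = -68.51250°, λ = +94.79333°
Δφ = -0.1097°,  Δλ = 0.5353°
a = sin²(Δφ/2) + cos φ₁ cos φ₂ sin²(Δλ/2) = 0.000004
c = 2·arcsin(√a) = 0.003929 rad = 0.2251°

0.225°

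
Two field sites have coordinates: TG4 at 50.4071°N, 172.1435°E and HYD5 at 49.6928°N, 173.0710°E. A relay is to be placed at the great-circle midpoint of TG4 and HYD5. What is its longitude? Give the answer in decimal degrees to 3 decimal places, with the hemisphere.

172.611°E

Bx = cos φ₂ cos Δλ = 0.646801,  By = cos φ₂ sin Δλ = 0.010471
φₘ = atan2(sin φ₁ + sin φ₂, √((cos φ₁ + Bx)² + By²)) = 50.05087°
λₘ = λ₁ + atan2(By, cos φ₁ + Bx) = 172.61070°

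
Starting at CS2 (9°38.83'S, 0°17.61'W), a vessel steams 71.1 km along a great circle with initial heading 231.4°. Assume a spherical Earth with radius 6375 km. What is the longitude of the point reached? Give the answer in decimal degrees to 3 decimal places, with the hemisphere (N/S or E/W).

CS2: φ = -9.64717°, λ = -0.29350°
δ = d/R = 71.1/6375 = 0.011153 rad
φ₂ = arcsin(sin φ₁ cos δ + cos φ₁ sin δ cos θ)
   = arcsin(-0.16758·0.99994 + 0.98586·0.01115·-0.62388) = -10.04546°
λ₂ = λ₁ + atan2(sin θ sin δ cos φ₁, cos δ − sin φ₁ sin φ₂) = -0.80068°

0.801°W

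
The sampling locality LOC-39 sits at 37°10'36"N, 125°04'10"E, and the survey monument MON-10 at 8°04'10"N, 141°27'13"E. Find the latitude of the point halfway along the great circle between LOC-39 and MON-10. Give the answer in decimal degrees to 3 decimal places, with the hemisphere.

LOC-39: φ = +37.17667°, λ = +125.06944°
MON-10: φ = +8.06944°, λ = +141.45361°
Bx = cos φ₂ cos Δλ = 0.949893,  By = cos φ₂ sin Δλ = 0.279283
φₘ = atan2(sin φ₁ + sin φ₂, √((cos φ₁ + Bx)² + By²)) = 22.82998°
λₘ = λ₁ + atan2(By, cos φ₁ + Bx) = 134.15385°

22.830°N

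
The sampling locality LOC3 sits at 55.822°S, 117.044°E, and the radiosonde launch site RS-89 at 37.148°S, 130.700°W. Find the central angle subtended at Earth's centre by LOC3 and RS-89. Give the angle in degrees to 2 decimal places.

70.73°

Δφ = 18.6740°,  Δλ = 112.2560°
a = sin²(Δφ/2) + cos φ₁ cos φ₂ sin²(Δλ/2) = 0.335004
c = 2·arcsin(√a) = 1.234500 rad = 70.7317°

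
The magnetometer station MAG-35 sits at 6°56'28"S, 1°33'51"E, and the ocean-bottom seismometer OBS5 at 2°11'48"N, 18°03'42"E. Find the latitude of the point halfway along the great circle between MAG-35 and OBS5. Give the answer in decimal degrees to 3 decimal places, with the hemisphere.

2.397°S

MAG-35: φ = -6.94111°, λ = +1.56417°
OBS5: φ = +2.19667°, λ = +18.06167°
Bx = cos φ₂ cos Δλ = 0.958128,  By = cos φ₂ sin Δλ = 0.283765
φₘ = atan2(sin φ₁ + sin φ₂, √((cos φ₁ + Bx)² + By²)) = -2.39699°
λₘ = λ₁ + atan2(By, cos φ₁ + Bx) = 9.84041°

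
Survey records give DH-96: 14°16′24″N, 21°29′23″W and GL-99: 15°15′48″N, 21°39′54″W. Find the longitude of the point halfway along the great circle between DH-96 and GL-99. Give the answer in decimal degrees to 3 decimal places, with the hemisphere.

21.577°W

DH-96: φ = +14.27333°, λ = -21.48972°
GL-99: φ = +15.26333°, λ = -21.66500°
Bx = cos φ₂ cos Δλ = 0.964722,  By = cos φ₂ sin Δλ = -0.002951
φₘ = atan2(sin φ₁ + sin φ₂, √((cos φ₁ + Bx)² + By²)) = 14.76835°
λₘ = λ₁ + atan2(By, cos φ₁ + Bx) = -21.57716°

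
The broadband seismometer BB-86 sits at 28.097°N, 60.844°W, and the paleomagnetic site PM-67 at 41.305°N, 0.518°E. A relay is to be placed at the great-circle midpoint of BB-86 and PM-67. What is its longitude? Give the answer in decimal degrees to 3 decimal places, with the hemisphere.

32.886°W

Bx = cos φ₂ cos Δλ = 0.360034,  By = cos φ₂ sin Δλ = 0.659308
φₘ = atan2(sin φ₁ + sin φ₂, √((cos φ₁ + Bx)² + By²)) = 38.80816°
λₘ = λ₁ + atan2(By, cos φ₁ + Bx) = -32.88622°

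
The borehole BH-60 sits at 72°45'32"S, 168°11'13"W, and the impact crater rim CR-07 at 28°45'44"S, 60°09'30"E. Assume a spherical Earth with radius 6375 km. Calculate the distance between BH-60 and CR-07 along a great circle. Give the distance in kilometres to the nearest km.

8159 km

BH-60: φ = -72.75889°, λ = -168.18694°
CR-07: φ = -28.76222°, λ = +60.15833°
Δφ = 43.9967°,  Δλ = -131.6547°
a = sin²(Δφ/2) + cos φ₁ cos φ₂ sin²(Δλ/2) = 0.356568
c = 2·arcsin(√a) = 1.279845 rad = 73.3297°
d = R·c = 6375 × 1.279845 = 8159.0 km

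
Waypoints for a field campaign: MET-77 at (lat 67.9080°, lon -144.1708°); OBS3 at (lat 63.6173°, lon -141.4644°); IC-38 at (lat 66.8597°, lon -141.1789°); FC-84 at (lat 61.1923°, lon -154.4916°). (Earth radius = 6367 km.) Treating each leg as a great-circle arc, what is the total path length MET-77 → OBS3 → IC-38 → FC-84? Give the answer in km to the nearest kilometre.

MET-77→OBS3: c = 0.077338 rad, d = 492.41 km
OBS3→IC-38: c = 0.056629 rad, d = 360.56 km
IC-38→FC-84: c = 0.141375 rad, d = 900.13 km
Total = 492.41 + 360.56 + 900.13 = 1753.10 km

1753 km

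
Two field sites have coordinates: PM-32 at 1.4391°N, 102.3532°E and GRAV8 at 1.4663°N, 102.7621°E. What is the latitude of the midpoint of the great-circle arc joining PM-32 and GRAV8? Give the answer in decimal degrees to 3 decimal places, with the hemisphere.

Bx = cos φ₂ cos Δλ = 0.999647,  By = cos φ₂ sin Δλ = 0.007134
φₘ = atan2(sin φ₁ + sin φ₂, √((cos φ₁ + Bx)² + By²)) = 1.45271°
λₘ = λ₁ + atan2(By, cos φ₁ + Bx) = 102.55765°

1.453°N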